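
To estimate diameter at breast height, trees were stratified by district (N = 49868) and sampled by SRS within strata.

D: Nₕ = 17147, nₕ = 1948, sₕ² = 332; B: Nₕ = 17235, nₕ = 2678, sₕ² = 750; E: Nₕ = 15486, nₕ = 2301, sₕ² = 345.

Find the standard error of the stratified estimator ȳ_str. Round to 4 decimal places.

0.2417

Var(ȳ_str) = Σₕ Wₕ²(1 − fₕ)sₕ²/nₕ with Wₕ = Nₕ/N, N = 49868.
D: Wₕ = 0.34384776; term = 0.34384776²·(1 − 0.11360588)·332/1948 = 0.017861108.
B: Wₕ = 0.34561242; term = 0.34561242²·(1 − 0.15538149)·750/2678 = 0.028254652.
E: Wₕ = 0.31053983; term = 0.31053983²·(1 − 0.14858582)·345/2301 = 0.012310564.
Sum = 0.058426324.
SE = √(0.058426324) = 0.2417.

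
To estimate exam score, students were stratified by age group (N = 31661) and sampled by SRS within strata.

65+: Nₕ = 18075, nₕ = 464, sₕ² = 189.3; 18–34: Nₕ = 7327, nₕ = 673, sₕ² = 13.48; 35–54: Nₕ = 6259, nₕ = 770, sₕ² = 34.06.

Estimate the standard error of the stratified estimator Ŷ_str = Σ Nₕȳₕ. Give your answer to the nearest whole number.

11505

Var(Ŷ_str) = Σₕ Nₕ²(1 − fₕ)sₕ²/nₕ.
65+: 18075²·(1 − 464/18075)·189.3/464 = 1.2986585 × 10^8.
18–34: 7327²·(1 − 673/7327)·13.48/673 = 976526.01.
35–54: 6259²·(1 − 770/6259)·34.06/770 = 1.5196798 × 10^6.
Sum = 1.3236206 × 10^8.
SE = √(1.3236206 × 10^8) = 11505.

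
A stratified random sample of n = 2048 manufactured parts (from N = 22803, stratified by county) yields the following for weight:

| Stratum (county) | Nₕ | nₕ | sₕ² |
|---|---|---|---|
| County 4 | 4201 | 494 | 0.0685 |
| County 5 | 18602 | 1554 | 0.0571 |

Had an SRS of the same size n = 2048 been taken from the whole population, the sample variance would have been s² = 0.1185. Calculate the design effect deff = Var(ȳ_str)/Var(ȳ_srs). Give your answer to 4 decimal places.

0.5044

Var(ȳ_str) = Σ Wₕ²(1−fₕ)sₕ²/nₕ with Wₕ = Nₕ/22803:
  County 4: (4201/22803)²·(1−494/4201)·0.0685/494 = 4.1529329 × 10^-6
  County 5: (18602/22803)²·(1−1554/18602)·0.0571/1554 = 2.2409605 × 10^-5
  → Var(ȳ_str) = 2.6562538 × 10^-5.
Var(ȳ_srs) = (1 − 2048/22803)·0.1185/2048 = 5.2664643 × 10^-5.
deff = (2.6562538 × 10^-5) / (5.2664643 × 10^-5) = 0.5044.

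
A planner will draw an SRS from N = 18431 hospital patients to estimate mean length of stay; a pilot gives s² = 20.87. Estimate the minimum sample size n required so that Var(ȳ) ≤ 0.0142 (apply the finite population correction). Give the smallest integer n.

1362

Without fpc, n₀ = s²/D = 20.87/0.0142 = 1469.7183.
With fpc, (1 − n/N)·s²/n ≤ D requires n ≥ n₀/(1 + n₀/N) = 1469.7183/(1 + 1469.7183/18431) = 1361.1759.
Rounding up, n = 1362.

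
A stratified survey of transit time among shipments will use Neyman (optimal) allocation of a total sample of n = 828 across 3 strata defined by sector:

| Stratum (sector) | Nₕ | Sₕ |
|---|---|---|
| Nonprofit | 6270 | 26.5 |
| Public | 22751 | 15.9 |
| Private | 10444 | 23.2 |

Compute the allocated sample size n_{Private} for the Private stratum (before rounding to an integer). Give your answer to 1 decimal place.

Neyman allocation: nₕ = n·NₕSₕ / Σⱼ NⱼSⱼ.
Σ NⱼSⱼ = 6270·26.5 + 22751·15.9 + 10444·23.2 = 770196.7.
n_{Private} = 828·10444·23.2 / 770196.7 = 260.5.

260.5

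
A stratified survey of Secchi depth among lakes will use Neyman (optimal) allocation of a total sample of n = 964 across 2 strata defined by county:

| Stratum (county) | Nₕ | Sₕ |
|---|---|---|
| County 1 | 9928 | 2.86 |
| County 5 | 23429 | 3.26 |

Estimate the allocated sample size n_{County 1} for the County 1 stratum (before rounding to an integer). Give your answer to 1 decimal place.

261.3

Neyman allocation: nₕ = n·NₕSₕ / Σⱼ NⱼSⱼ.
Σ NⱼSⱼ = 9928·2.86 + 23429·3.26 = 104772.62.
n_{County 1} = 964·9928·2.86 / 104772.62 = 261.3.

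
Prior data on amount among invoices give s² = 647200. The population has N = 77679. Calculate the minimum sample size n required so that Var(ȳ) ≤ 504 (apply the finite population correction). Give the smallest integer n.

Without fpc, n₀ = s²/D = 647200/504 = 1284.1270.
With fpc, (1 − n/N)·s²/n ≤ D requires n ≥ n₀/(1 + n₀/N) = 1284.1270/(1 + 1284.1270/77679) = 1263.2441.
Rounding up, n = 1264.

1264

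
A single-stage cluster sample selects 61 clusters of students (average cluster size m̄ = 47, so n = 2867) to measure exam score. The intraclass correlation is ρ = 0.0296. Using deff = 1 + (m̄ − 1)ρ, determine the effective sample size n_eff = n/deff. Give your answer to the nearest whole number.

deff = 1 + (47 − 1)·0.0296 = 1 + 1.3616 = 2.3616.
n_eff = 2867 / 2.3616 = 1214.

1214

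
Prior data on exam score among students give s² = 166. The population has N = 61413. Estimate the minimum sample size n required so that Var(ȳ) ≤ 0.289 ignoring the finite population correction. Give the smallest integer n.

575

Without fpc, n₀ = s²/D = 166/0.289 = 574.3945.
Rounding up, n = 575.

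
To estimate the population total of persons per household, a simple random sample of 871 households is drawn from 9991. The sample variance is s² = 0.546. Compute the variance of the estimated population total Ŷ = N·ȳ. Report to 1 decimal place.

Var(Ŷ) = N²·Var(ȳ) = N²·(1 − n/N)·s²/n.
f = 871/9991 = 0.08717846; Var(ȳ) = 0.91282154·0.546/871 = 5.7221649 × 10^-4.
Var(Ŷ) = 9991² · (5.7221649 × 10^-4) = 57118.696.

57118.7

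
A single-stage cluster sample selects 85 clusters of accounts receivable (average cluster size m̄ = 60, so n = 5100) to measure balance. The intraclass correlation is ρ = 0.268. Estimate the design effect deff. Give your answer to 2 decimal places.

deff = 1 + (60 − 1)·0.268 = 1 + 15.812 = 16.812.

16.81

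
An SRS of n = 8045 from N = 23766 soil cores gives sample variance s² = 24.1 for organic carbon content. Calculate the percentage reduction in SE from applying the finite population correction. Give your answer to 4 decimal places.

f = n/N = 8045/23766 = 0.33850879.
SE_no-fpc = √(s²/n) = 0.054732527; SE_fpc = √((1−f)s²/n) = 0.044515119.
Ratio = √(1−f) = 0.81332110. Reduction = 100·(1 − 0.81332110) = 18.6679%.

18.6679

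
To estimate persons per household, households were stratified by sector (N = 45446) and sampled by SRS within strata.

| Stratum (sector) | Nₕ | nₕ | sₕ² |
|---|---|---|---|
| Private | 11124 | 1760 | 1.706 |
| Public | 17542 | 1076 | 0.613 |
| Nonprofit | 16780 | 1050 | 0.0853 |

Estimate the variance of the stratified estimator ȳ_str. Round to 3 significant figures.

Var(ȳ_str) = Σₕ Wₕ²(1 − fₕ)sₕ²/nₕ with Wₕ = Nₕ/N, N = 45446.
Private: Wₕ = 0.24477402; term = 0.24477402²·(1 − 0.15821647)·1.706/1760 = 4.8887454 × 10^-5.
Public: Wₕ = 0.38599657; term = 0.38599657²·(1 − 0.06133850)·0.613/1076 = 7.9675371 × 10^-5.
Nonprofit: Wₕ = 0.36922942; term = 0.36922942²·(1 − 0.06257449)·0.0853/1050 = 1.0382193 × 10^-5.
Sum = 1.3894502 × 10^-4.

1.39 × 10^-4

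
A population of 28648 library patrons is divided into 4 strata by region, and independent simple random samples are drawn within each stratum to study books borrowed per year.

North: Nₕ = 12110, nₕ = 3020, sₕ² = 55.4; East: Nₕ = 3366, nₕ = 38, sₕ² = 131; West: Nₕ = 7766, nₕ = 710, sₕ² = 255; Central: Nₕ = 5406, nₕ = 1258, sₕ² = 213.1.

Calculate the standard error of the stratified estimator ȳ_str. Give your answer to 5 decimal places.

Var(ȳ_str) = Σₕ Wₕ²(1 − fₕ)sₕ²/nₕ with Wₕ = Nₕ/N, N = 28648.
North: Wₕ = 0.42271712; term = 0.42271712²·(1 − 0.24938068)·55.4/3020 = 0.0024604936.
East: Wₕ = 0.11749511; term = 0.11749511²·(1 − 0.01128936)·131/38 = 0.047053996.
West: Wₕ = 0.27108350; term = 0.27108350²·(1 − 0.09142416)·255/710 = 0.02398.
Central: Wₕ = 0.18870427; term = 0.18870427²·(1 − 0.23270440)·213.1/1258 = 0.0046283797.
Sum = 0.078122869.
SE = √(0.078122869) = 0.27950.

0.27950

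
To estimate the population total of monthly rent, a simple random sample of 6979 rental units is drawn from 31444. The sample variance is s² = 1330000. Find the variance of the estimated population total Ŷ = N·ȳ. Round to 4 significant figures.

Var(Ŷ) = N²·Var(ȳ) = N²·(1 − n/N)·s²/n.
f = 6979/31444 = 0.22195013; Var(ȳ) = 0.77804987·1330000/6979 = 148.2743.
Var(Ŷ) = 31444² · 148.2743 = 1.4660253 × 10^11.

1.466 × 10^11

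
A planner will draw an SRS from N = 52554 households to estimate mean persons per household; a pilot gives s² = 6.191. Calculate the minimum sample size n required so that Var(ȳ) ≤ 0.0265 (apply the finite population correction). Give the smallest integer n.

233

Without fpc, n₀ = s²/D = 6.191/0.0265 = 233.6226.
With fpc, (1 − n/N)·s²/n ≤ D requires n ≥ n₀/(1 + n₀/N) = 233.6226/(1 + 233.6226/52554) = 232.5887.
Rounding up, n = 233.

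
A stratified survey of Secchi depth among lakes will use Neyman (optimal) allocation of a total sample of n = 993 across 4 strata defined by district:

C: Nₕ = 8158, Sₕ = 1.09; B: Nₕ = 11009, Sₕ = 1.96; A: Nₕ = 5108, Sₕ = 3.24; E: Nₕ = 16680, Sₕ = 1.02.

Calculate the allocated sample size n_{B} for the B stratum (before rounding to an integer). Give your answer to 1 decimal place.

334.6

Neyman allocation: nₕ = n·NₕSₕ / Σⱼ NⱼSⱼ.
Σ NⱼSⱼ = 8158·1.09 + 11009·1.96 + 5108·3.24 + 16680·1.02 = 64033.38.
n_{B} = 993·11009·1.96 / 64033.38 = 334.6.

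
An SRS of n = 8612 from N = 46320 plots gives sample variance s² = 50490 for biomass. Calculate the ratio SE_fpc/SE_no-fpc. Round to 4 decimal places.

f = n/N = 8612/46320 = 0.18592401.
SE_no-fpc = √(s²/n) = 2.4213116; SE_fpc = √((1−f)s²/n) = 2.1846564.
Ratio = √(1−f) = 0.90226160.

0.9023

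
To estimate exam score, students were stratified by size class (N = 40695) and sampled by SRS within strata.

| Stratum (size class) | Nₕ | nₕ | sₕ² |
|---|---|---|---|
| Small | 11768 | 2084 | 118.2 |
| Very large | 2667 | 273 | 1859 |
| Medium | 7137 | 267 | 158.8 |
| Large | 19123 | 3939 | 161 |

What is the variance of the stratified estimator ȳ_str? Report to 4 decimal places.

Var(ȳ_str) = Σₕ Wₕ²(1 − fₕ)sₕ²/nₕ with Wₕ = Nₕ/N, N = 40695.
Small: Wₕ = 0.28917557; term = 0.28917557²·(1 − 0.17709041)·118.2/2084 = 0.003902969.
Very large: Wₕ = 0.06553631; term = 0.06553631²·(1 − 0.10236220)·1859/273 = 0.026253173.
Medium: Wₕ = 0.17537781; term = 0.17537781²·(1 − 0.03741068)·158.8/267 = 0.017608792.
Large: Wₕ = 0.46991031; term = 0.46991031²·(1 − 0.20598232)·161/3939 = 0.0071663829.
Sum = 0.054931317.

0.0549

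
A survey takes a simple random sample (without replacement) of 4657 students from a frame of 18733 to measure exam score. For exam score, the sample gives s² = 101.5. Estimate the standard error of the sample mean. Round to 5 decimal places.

0.12797

Under SRS without replacement, Var(ȳ) = (1 − f)·s²/n with f = n/N = 4657/18733 = 0.24859873.
Var(ȳ) = (1 − 0.24859873)·101.5/4657 = 0.75140127·0.021795147 = 0.016376901.
SE(ȳ) = √(0.016376901) = 0.12797.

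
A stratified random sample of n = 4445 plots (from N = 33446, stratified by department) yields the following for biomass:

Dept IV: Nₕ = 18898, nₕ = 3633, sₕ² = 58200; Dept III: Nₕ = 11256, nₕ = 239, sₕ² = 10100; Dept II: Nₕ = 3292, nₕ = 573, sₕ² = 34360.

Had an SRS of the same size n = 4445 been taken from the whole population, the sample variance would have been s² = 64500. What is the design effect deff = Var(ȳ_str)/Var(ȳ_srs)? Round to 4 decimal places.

0.7388

Var(ȳ_str) = Σ Wₕ²(1−fₕ)sₕ²/nₕ with Wₕ = Nₕ/33446:
  Dept IV: (18898/33446)²·(1−3633/18898)·58200/3633 = 4.1312537
  Dept III: (11256/33446)²·(1−239/11256)·10100/239 = 4.6847081
  Dept II: (3292/33446)²·(1−573/3292)·34360/573 = 0.47982094
  → Var(ȳ_str) = 9.2957827.
Var(ȳ_srs) = (1 − 4445/33446)·64500/4445 = 12.582204.
deff = 9.2957827 / 12.582204 = 0.7388.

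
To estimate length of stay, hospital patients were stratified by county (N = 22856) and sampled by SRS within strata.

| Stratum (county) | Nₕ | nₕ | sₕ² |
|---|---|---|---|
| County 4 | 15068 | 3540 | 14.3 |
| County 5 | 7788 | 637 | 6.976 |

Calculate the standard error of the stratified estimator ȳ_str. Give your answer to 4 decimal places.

0.0501

Var(ȳ_str) = Σₕ Wₕ²(1 − fₕ)sₕ²/nₕ with Wₕ = Nₕ/N, N = 22856.
County 4: Wₕ = 0.65925796; term = 0.65925796²·(1 − 0.23493496)·14.3/3540 = 0.0013432038.
County 5: Wₕ = 0.34074204; term = 0.34074204²·(1 − 0.08179250)·6.976/637 = 0.0011675065.
Sum = 0.0025107103.
SE = √(0.0025107103) = 0.0501.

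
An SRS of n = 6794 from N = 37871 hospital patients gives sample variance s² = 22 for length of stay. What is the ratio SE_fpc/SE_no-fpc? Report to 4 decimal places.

f = n/N = 6794/37871 = 0.17939848.
SE_no-fpc = √(s²/n) = 0.056904756; SE_fpc = √((1−f)s²/n) = 0.051548345.
Ratio = √(1−f) = 0.90587058.

0.9059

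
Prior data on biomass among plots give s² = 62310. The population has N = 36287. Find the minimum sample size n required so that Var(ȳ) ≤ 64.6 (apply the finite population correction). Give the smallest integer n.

Without fpc, n₀ = s²/D = 62310/64.6 = 964.5511.
With fpc, (1 − n/N)·s²/n ≤ D requires n ≥ n₀/(1 + n₀/N) = 964.5511/(1 + 964.5511/36287) = 939.5761.
Rounding up, n = 940.

940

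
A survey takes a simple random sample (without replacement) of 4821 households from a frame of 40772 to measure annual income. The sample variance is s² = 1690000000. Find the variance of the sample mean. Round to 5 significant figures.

309100

Under SRS without replacement, Var(ȳ) = (1 − f)·s²/n with f = n/N = 4821/40772 = 0.11824291.
Var(ȳ) = (1 − 0.11824291)·1690000000/4821 = 0.88175709·350549.68 = 309099.66.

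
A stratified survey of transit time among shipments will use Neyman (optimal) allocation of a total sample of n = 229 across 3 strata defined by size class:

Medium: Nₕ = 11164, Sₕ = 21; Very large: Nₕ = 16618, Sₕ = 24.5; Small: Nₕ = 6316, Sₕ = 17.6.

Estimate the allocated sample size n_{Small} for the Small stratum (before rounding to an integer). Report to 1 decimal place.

Neyman allocation: nₕ = n·NₕSₕ / Σⱼ NⱼSⱼ.
Σ NⱼSⱼ = 11164·21 + 16618·24.5 + 6316·17.6 = 752746.6.
n_{Small} = 229·6316·17.6 / 752746.6 = 33.8.

33.8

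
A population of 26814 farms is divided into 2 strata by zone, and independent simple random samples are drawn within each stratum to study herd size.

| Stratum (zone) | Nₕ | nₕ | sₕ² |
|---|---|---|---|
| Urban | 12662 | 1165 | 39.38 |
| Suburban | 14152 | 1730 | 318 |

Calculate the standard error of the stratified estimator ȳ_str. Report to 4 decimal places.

Var(ȳ_str) = Σₕ Wₕ²(1 − fₕ)sₕ²/nₕ with Wₕ = Nₕ/N, N = 26814.
Urban: Wₕ = 0.47221601; term = 0.47221601²·(1 − 0.09200758)·39.38/1165 = 0.0068440538.
Suburban: Wₕ = 0.52778399; term = 0.52778399²·(1 − 0.12224421)·318/1730 = 0.044943527.
Sum = 0.051787581.
SE = √(0.051787581) = 0.2276.

0.2276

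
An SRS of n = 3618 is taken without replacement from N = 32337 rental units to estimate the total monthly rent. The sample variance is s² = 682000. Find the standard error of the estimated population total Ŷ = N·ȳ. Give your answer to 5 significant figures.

Var(Ŷ) = N²·Var(ȳ) = N²·(1 − n/N)·s²/n.
f = 3618/32337 = 0.11188422; Var(ȳ) = 0.88811578·682000/3618 = 167.41154.
Var(Ŷ) = 32337² · 167.41154 = 1.7505916 × 10^11.
SE(Ŷ) = √(1.7505916 × 10^11) = 418400.

418400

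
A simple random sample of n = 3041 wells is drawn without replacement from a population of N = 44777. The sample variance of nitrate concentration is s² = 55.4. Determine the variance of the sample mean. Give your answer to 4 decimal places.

Under SRS without replacement, Var(ȳ) = (1 − f)·s²/n with f = n/N = 3041/44777 = 0.06791433.
Var(ȳ) = (1 − 0.06791433)·55.4/3041 = 0.93208567·0.018217692 = 0.016980449.

0.0170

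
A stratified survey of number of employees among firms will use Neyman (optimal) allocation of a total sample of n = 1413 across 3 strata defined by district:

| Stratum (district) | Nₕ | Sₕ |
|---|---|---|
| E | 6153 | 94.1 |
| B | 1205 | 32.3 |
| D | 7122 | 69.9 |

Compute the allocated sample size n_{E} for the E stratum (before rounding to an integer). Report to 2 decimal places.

Neyman allocation: nₕ = n·NₕSₕ / Σⱼ NⱼSⱼ.
Σ NⱼSⱼ = 6153·94.1 + 1205·32.3 + 7122·69.9 = 1.1157466 × 10^6.
n_{E} = 1413·6153·94.1 / (1.1157466 × 10^6) = 733.25.

733.25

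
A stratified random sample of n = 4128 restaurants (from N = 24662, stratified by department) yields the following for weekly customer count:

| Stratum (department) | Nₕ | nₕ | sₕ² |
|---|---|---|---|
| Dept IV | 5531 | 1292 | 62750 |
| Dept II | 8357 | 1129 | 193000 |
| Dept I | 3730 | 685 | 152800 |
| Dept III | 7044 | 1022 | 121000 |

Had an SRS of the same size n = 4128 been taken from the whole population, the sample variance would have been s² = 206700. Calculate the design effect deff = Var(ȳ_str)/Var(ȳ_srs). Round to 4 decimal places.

0.7501

Var(ȳ_str) = Σ Wₕ²(1−fₕ)sₕ²/nₕ with Wₕ = Nₕ/24662:
  Dept IV: (5531/24662)²·(1−1292/5531)·62750/1292 = 1.8722408
  Dept II: (8357/24662)²·(1−1129/8357)·193000/1129 = 16.977562
  Dept I: (3730/24662)²·(1−685/3730)·152800/685 = 4.1655497
  Dept III: (7044/24662)²·(1−1022/7044)·121000/1022 = 8.2572985
  → Var(ȳ_str) = 31.272651.
Var(ȳ_srs) = (1 − 4128/24662)·206700/4128 = 41.691359.
deff = 31.272651 / 41.691359 = 0.7501.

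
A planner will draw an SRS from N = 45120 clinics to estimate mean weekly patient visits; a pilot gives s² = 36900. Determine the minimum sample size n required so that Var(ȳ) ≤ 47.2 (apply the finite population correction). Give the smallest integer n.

Without fpc, n₀ = s²/D = 36900/47.2 = 781.7797.
With fpc, (1 − n/N)·s²/n ≤ D requires n ≥ n₀/(1 + n₀/N) = 781.7797/(1 + 781.7797/45120) = 768.4648.
Rounding up, n = 769.

769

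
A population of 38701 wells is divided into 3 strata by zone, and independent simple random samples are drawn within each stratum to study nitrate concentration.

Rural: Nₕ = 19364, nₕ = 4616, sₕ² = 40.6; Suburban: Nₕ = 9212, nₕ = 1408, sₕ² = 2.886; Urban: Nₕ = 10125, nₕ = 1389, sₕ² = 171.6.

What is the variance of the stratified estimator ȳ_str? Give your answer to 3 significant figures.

Var(ȳ_str) = Σₕ Wₕ²(1 − fₕ)sₕ²/nₕ with Wₕ = Nₕ/N, N = 38701.
Rural: Wₕ = 0.50034883; term = 0.50034883²·(1 − 0.23838050)·40.6/4616 = 0.0016770425.
Suburban: Wₕ = 0.23803003; term = 0.23803003²·(1 − 0.15284412)·2.886/1408 = 9.8383097 × 10^-5.
Urban: Wₕ = 0.26162115; term = 0.26162115²·(1 − 0.13718519)·171.6/1389 = 0.0072958907.
Sum = 0.0090713163.

0.00907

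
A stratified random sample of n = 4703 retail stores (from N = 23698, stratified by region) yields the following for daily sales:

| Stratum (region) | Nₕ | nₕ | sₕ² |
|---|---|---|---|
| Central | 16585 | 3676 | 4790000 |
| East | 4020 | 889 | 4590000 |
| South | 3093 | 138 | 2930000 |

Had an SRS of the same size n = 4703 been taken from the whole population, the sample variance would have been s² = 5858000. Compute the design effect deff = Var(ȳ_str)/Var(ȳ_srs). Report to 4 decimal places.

0.9596

Var(ȳ_str) = Σ Wₕ²(1−fₕ)sₕ²/nₕ with Wₕ = Nₕ/23698:
  Central: (16585/23698)²·(1−3676/16585)·4790000/3676 = 496.7578
  East: (4020/23698)²·(1−889/4020)·4590000/889 = 115.71686
  South: (3093/23698)²·(1−138/3093)·2930000/138 = 345.54336
  → Var(ȳ_str) = 958.01802.
Var(ȳ_srs) = (1 − 4703/23698)·5858000/4703 = 998.39407.
deff = 958.01802 / 998.39407 = 0.9596.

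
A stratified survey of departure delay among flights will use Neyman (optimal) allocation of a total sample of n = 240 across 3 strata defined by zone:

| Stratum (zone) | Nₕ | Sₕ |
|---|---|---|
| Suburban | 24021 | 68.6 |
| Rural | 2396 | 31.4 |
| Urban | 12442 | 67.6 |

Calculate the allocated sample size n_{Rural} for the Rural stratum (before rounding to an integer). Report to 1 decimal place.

Neyman allocation: nₕ = n·NₕSₕ / Σⱼ NⱼSⱼ.
Σ NⱼSⱼ = 24021·68.6 + 2396·31.4 + 12442·67.6 = 2.5641542 × 10^6.
n_{Rural} = 240·2396·31.4 / (2.5641542 × 10^6) = 7.0.

7.0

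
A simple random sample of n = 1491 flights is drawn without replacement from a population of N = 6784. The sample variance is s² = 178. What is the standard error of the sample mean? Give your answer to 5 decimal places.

Under SRS without replacement, Var(ȳ) = (1 − f)·s²/n with f = n/N = 1491/6784 = 0.21978184.
Var(ȳ) = (1 − 0.21978184)·178/1491 = 0.78021816·0.11938296 = 0.093144757.
SE(ȳ) = √(0.093144757) = 0.30520.

0.30520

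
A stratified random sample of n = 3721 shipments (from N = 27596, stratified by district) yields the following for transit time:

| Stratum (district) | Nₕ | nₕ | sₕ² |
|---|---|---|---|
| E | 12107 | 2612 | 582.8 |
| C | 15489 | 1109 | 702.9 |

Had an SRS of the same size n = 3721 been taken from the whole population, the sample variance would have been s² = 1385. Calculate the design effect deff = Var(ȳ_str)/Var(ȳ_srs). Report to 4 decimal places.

0.6803

Var(ȳ_str) = Σ Wₕ²(1−fₕ)sₕ²/nₕ with Wₕ = Nₕ/27596:
  E: (12107/27596)²·(1−2612/12107)·582.8/2612 = 0.033681049
  C: (15489/27596)²·(1−1109/15489)·702.9/1109 = 0.18537535
  → Var(ȳ_str) = 0.2190564.
Var(ȳ_srs) = (1 − 3721/27596)·1385/3721 = 0.32202334.
deff = 0.2190564 / 0.32202334 = 0.6803.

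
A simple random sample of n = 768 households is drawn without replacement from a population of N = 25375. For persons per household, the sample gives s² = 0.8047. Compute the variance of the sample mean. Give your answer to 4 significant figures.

Under SRS without replacement, Var(ȳ) = (1 − f)·s²/n with f = n/N = 768/25375 = 0.03026601.
Var(ȳ) = (1 − 0.03026601)·0.8047/768 = 0.96973399·0.0010477865 = 0.0010160741.

0.001016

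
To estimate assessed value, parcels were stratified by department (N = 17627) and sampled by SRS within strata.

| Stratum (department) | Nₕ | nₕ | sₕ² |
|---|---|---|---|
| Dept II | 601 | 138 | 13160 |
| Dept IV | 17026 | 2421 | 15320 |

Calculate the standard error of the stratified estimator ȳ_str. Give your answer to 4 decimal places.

Var(ȳ_str) = Σₕ Wₕ²(1 − fₕ)sₕ²/nₕ with Wₕ = Nₕ/N, N = 17627.
Dept II: Wₕ = 0.03409542; term = 0.03409542²·(1 − 0.22961730)·13160/138 = 0.085403458.
Dept IV: Wₕ = 0.96590458; term = 0.96590458²·(1 − 0.14219429)·15320/2421 = 5.0643225.
Sum = 5.149726.
SE = √(5.149726) = 2.2693.

2.2693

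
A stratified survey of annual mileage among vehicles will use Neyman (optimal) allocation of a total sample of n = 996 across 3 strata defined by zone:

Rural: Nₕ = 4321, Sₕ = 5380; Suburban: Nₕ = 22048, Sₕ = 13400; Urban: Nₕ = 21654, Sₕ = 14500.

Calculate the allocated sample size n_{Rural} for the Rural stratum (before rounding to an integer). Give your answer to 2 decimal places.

36.60

Neyman allocation: nₕ = n·NₕSₕ / Σⱼ NⱼSⱼ.
Σ NⱼSⱼ = 4321·5380 + 22048·13400 + 21654·14500 = 6.3267318 × 10^8.
n_{Rural} = 996·4321·5380 / (6.3267318 × 10^8) = 36.60.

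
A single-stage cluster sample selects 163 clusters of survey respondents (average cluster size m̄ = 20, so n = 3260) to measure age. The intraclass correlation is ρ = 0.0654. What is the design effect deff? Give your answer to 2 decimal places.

2.24

deff = 1 + (20 − 1)·0.0654 = 1 + 1.2426 = 2.2426.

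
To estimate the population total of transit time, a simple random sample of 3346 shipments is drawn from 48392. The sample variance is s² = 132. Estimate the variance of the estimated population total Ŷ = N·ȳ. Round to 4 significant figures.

Var(Ŷ) = N²·Var(ȳ) = N²·(1 − n/N)·s²/n.
f = 3346/48392 = 0.06914366; Var(ȳ) = 0.93085634·132/3346 = 0.036722366.
Var(Ŷ) = 48392² · 0.036722366 = 8.599591 × 10^7.

8.600 × 10^7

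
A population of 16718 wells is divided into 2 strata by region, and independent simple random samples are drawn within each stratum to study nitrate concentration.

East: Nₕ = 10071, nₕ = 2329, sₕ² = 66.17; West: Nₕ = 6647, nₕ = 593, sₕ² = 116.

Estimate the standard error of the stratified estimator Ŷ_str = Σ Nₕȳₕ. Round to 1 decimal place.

Var(Ŷ_str) = Σₕ Nₕ²(1 − fₕ)sₕ²/nₕ.
East: 10071²·(1 − 2329/10071)·66.17/2329 = 2.2152228 × 10^6.
West: 6647²·(1 − 593/6647)·116/593 = 7.8717518 × 10^6.
Sum = 1.0086975 × 10^7.
SE = √(1.0086975 × 10^7) = 3176.0.

3176.0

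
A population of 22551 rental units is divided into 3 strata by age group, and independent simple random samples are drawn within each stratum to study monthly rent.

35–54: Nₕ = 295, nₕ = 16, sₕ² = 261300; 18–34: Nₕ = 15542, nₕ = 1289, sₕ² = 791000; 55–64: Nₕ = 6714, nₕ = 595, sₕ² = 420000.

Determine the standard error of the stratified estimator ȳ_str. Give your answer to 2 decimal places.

Var(ȳ_str) = Σₕ Wₕ²(1 − fₕ)sₕ²/nₕ with Wₕ = Nₕ/N, N = 22551.
35–54: Wₕ = 0.01308146; term = 0.01308146²·(1 − 0.05423729)·261300/16 = 2.6431027.
18–34: Wₕ = 0.68919338; term = 0.68919338²·(1 − 0.08293656)·791000/1289 = 267.30381.
55–64: Wₕ = 0.29772516; term = 0.29772516²·(1 − 0.08862079)·420000/595 = 57.024634.
Sum = 326.97155.
SE = √(326.97155) = 18.08.

18.08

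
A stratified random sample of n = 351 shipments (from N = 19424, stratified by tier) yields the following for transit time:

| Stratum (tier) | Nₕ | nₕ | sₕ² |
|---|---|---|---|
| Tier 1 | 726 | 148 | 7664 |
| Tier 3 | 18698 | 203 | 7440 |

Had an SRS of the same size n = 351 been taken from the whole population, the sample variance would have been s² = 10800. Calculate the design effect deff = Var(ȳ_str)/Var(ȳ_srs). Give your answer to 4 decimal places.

1.1138

Var(ȳ_str) = Σ Wₕ²(1−fₕ)sₕ²/nₕ with Wₕ = Nₕ/19424:
  Tier 1: (726/19424)²·(1−148/726)·7664/148 = 0.057594485
  Tier 3: (18698/19424)²·(1−203/18698)·7440/203 = 33.59302
  → Var(ȳ_str) = 33.650614.
Var(ȳ_srs) = (1 − 351/19424)·10800/351 = 30.213218.
deff = 33.650614 / 30.213218 = 1.1138.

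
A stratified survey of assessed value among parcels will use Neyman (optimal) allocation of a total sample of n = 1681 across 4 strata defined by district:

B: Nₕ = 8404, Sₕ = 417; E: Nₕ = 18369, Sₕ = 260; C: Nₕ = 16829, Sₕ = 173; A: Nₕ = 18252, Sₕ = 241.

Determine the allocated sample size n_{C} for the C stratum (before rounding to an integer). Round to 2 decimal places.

Neyman allocation: nₕ = n·NₕSₕ / Σⱼ NⱼSⱼ.
Σ NⱼSⱼ = 8404·417 + 18369·260 + 16829·173 + 18252·241 = 1.5590557 × 10^7.
n_{C} = 1681·16829·173 / (1.5590557 × 10^7) = 313.91.

313.91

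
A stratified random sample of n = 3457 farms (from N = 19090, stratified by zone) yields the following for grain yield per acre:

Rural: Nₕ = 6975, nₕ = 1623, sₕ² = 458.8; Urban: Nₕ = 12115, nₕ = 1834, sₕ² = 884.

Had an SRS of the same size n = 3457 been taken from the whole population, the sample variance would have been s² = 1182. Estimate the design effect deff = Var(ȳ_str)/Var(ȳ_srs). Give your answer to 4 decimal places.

Var(ȳ_str) = Σ Wₕ²(1−fₕ)sₕ²/nₕ with Wₕ = Nₕ/19090:
  Rural: (6975/19090)²·(1−1623/6975)·458.8/1623 = 0.028956986
  Urban: (12115/19090)²·(1−1834/12115)·884/1834 = 0.1647403
  → Var(ȳ_str) = 0.19369729.
Var(ȳ_srs) = (1 − 3457/19090)·1182/3457 = 0.27999772.
deff = 0.19369729 / 0.27999772 = 0.6918.

0.6918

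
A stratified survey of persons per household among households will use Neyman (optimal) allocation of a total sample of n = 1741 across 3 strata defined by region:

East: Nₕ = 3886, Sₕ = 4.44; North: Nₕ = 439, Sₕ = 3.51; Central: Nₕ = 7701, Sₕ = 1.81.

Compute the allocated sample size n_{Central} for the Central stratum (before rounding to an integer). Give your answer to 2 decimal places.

741.36

Neyman allocation: nₕ = n·NₕSₕ / Σⱼ NⱼSⱼ.
Σ NⱼSⱼ = 3886·4.44 + 439·3.51 + 7701·1.81 = 32733.54.
n_{Central} = 1741·7701·1.81 / 32733.54 = 741.36.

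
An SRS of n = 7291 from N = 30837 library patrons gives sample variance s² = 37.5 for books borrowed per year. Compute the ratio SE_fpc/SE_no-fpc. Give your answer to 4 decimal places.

0.8738

f = n/N = 7291/30837 = 0.23643675.
SE_no-fpc = √(s²/n) = 0.071716995; SE_fpc = √((1−f)s²/n) = 0.062667821.
Ratio = √(1−f) = 0.87382106.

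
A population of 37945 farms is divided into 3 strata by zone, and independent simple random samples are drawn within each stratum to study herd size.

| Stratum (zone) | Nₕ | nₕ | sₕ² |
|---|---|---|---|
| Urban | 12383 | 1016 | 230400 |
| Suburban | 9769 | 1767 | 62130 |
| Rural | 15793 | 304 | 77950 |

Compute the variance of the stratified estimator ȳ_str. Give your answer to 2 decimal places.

67.64

Var(ȳ_str) = Σₕ Wₕ²(1 − fₕ)sₕ²/nₕ with Wₕ = Nₕ/N, N = 37945.
Urban: Wₕ = 0.32634076; term = 0.32634076²·(1 − 0.08204797)·230400/1016 = 22.16927.
Suburban: Wₕ = 0.25745157; term = 0.25745157²·(1 − 0.18087829)·62130/1767 = 1.908993.
Rural: Wₕ = 0.41620767; term = 0.41620767²·(1 − 0.01924903)·77950/304 = 43.563367.
Sum = 67.64163.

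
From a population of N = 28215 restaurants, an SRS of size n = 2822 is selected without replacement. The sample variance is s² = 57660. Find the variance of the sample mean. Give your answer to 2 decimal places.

Under SRS without replacement, Var(ȳ) = (1 − f)·s²/n with f = n/N = 2822/28215 = 0.10001772.
Var(ȳ) = (1 − 0.10001772)·57660/2822 = 0.89998228·20.432318 = 18.388724.

18.39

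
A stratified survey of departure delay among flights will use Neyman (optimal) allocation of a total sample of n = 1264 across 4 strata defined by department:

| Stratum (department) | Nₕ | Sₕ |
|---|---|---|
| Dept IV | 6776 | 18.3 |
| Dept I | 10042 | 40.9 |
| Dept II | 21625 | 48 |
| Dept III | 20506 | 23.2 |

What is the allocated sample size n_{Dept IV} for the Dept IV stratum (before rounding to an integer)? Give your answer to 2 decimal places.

76.51

Neyman allocation: nₕ = n·NₕSₕ / Σⱼ NⱼSⱼ.
Σ NⱼSⱼ = 6776·18.3 + 10042·40.9 + 21625·48 + 20506·23.2 = 2.0484578 × 10^6.
n_{Dept IV} = 1264·6776·18.3 / (2.0484578 × 10^6) = 76.51.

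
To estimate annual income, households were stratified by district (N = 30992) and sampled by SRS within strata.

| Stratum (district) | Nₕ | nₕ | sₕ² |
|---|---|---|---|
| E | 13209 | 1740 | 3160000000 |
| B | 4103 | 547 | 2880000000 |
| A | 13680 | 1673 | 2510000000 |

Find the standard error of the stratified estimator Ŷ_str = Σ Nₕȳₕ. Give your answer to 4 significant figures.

2.446 × 10^7

Var(Ŷ_str) = Σₕ Nₕ²(1 − fₕ)sₕ²/nₕ.
E: 13209²·(1 − 1740/13209)·3160000000/1740 = 2.7512707 × 10^14.
B: 4103²·(1 − 547/4103)·2880000000/547 = 7.6818961 × 10^13.
A: 13680²·(1 − 1673/13680)·2510000000/1673 = 2.4643273 × 10^14.
Sum = 5.9837876 × 10^14.
SE = √(5.9837876 × 10^14) = 2.446 × 10^7.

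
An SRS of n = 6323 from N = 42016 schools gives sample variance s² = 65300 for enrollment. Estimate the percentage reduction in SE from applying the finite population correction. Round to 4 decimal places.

7.8311

f = n/N = 6323/42016 = 0.15049029.
SE_no-fpc = √(s²/n) = 3.2136235; SE_fpc = √((1−f)s²/n) = 2.9619599.
Ratio = √(1−f) = 0.92168851. Reduction = 100·(1 − 0.92168851) = 7.8311%.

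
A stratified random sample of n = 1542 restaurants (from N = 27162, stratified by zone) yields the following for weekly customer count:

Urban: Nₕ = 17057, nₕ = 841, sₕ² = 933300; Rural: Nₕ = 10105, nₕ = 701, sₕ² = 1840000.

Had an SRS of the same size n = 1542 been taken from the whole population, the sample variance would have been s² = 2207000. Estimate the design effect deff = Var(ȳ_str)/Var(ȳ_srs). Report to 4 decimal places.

Var(ȳ_str) = Σ Wₕ²(1−fₕ)sₕ²/nₕ with Wₕ = Nₕ/27162:
  Urban: (17057/27162)²·(1−841/17057)·933300/841 = 416.05253
  Rural: (10105/27162)²·(1−701/10105)·1840000/701 = 338.08449
  → Var(ȳ_str) = 754.13702.
Var(ȳ_srs) = (1 − 1542/27162)·2207000/1542 = 1350.0049.
deff = 754.13702 / 1350.0049 = 0.5586.

0.5586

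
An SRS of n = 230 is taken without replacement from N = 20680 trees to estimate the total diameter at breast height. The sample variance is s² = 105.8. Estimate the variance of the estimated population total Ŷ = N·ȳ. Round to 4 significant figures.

1.945 × 10^8

Var(Ŷ) = N²·Var(ȳ) = N²·(1 − n/N)·s²/n.
f = 230/20680 = 0.01112186; Var(ȳ) = 0.98887814·105.8/230 = 0.45488395.
Var(Ŷ) = 20680² · 0.45488395 = 1.9453676 × 10^8.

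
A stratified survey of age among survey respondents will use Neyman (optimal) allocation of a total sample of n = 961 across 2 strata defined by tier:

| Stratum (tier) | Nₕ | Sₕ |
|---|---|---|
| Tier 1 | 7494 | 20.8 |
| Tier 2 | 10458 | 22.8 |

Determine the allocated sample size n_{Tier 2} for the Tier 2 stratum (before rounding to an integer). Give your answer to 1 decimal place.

581.1

Neyman allocation: nₕ = n·NₕSₕ / Σⱼ NⱼSⱼ.
Σ NⱼSⱼ = 7494·20.8 + 10458·22.8 = 394317.6.
n_{Tier 2} = 961·10458·22.8 / 394317.6 = 581.1.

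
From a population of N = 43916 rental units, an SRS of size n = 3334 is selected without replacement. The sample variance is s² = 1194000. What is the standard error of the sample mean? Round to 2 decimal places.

18.19

Under SRS without replacement, Var(ȳ) = (1 − f)·s²/n with f = n/N = 3334/43916 = 0.07591766.
Var(ȳ) = (1 − 0.07591766)·1194000/3334 = 0.92408234·358.12837 = 330.94011.
SE(ȳ) = √(330.94011) = 18.19.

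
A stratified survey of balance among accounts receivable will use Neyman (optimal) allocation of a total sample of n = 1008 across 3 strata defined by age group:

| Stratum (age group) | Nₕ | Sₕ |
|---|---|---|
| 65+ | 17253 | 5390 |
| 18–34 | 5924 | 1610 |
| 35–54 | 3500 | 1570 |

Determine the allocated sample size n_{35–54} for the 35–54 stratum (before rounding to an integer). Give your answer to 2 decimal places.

51.27

Neyman allocation: nₕ = n·NₕSₕ / Σⱼ NⱼSⱼ.
Σ NⱼSⱼ = 17253·5390 + 5924·1610 + 3500·1570 = 1.0802631 × 10^8.
n_{35–54} = 1008·3500·1570 / (1.0802631 × 10^8) = 51.27.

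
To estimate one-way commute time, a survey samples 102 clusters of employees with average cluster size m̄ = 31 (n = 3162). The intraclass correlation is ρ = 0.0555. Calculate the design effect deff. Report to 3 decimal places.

2.665

deff = 1 + (31 − 1)·0.0555 = 1 + 1.665 = 2.665.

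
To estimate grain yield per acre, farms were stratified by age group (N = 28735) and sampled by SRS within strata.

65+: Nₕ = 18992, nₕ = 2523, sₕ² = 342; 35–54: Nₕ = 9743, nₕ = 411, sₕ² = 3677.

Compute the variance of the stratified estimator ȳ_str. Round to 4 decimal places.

1.0365

Var(ȳ_str) = Σₕ Wₕ²(1 − fₕ)sₕ²/nₕ with Wₕ = Nₕ/N, N = 28735.
65+: Wₕ = 0.66093614; term = 0.66093614²·(1 − 0.13284541)·342/2523 = 0.051348101.
35–54: Wₕ = 0.33906386; term = 0.33906386²·(1 − 0.04218413)·3677/411 = 0.98513747.
Sum = 1.0364856.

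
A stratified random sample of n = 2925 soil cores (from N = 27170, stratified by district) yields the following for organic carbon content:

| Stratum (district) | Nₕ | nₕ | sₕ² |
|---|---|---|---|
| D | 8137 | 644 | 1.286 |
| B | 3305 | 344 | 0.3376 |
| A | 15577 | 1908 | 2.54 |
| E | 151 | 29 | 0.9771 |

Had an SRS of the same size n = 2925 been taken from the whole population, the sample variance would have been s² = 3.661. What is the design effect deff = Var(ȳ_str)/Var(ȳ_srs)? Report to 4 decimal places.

0.5039

Var(ȳ_str) = Σ Wₕ²(1−fₕ)sₕ²/nₕ with Wₕ = Nₕ/27170:
  D: (8137/27170)²·(1−644/8137)·1.286/644 = 1.6492856 × 10^-4
  B: (3305/27170)²·(1−344/3305)·0.3376/344 = 1.3009919 × 10^-5
  A: (15577/27170)²·(1−1908/15577)·2.54/1908 = 3.8396942 × 10^-4
  E: (151/27170)²·(1−29/151)·0.9771/29 = 8.4081126 × 10^-7
  → Var(ȳ_str) = 5.6274871 × 10^-4.
Var(ȳ_srs) = (1 − 2925/27170)·3.661/2925 = 0.0011168797.
deff = (5.6274871 × 10^-4) / 0.0011168797 = 0.5039.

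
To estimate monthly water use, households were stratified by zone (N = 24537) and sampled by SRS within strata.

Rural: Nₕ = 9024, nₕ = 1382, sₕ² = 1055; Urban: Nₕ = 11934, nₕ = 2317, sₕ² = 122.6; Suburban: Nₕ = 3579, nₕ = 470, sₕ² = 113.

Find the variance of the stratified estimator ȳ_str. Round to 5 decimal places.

0.10197

Var(ȳ_str) = Σₕ Wₕ²(1 − fₕ)sₕ²/nₕ with Wₕ = Nₕ/N, N = 24537.
Rural: Wₕ = 0.36777112; term = 0.36777112²·(1 − 0.15314716)·1055/1382 = 0.087439489.
Urban: Wₕ = 0.48636753; term = 0.48636753²·(1 − 0.19415116)·122.6/2317 = 0.010086655.
Suburban: Wₕ = 0.14586135; term = 0.14586135²·(1 − 0.13132160)·113/470 = 0.0044434478.
Sum = 0.10196959.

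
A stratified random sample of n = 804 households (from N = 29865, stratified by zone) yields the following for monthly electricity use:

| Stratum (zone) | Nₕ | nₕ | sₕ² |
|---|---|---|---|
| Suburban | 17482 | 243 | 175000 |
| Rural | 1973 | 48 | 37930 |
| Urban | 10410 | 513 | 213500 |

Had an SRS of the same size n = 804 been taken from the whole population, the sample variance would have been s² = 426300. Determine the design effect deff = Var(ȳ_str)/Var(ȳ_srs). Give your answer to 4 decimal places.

0.5713

Var(ȳ_str) = Σ Wₕ²(1−fₕ)sₕ²/nₕ with Wₕ = Nₕ/29865:
  Suburban: (17482/29865)²·(1−243/17482)·175000/243 = 243.33799
  Rural: (1973/29865)²·(1−48/1973)·37930/48 = 3.3649172
  Urban: (10410/29865)²·(1−513/10410)·213500/513 = 48.073947
  → Var(ȳ_str) = 294.77685.
Var(ȳ_srs) = (1 − 804/29865)·426300/804 = 515.94965.
deff = 294.77685 / 515.94965 = 0.5713.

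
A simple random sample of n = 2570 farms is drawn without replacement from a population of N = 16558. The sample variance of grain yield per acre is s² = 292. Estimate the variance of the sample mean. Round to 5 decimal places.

Under SRS without replacement, Var(ȳ) = (1 − f)·s²/n with f = n/N = 2570/16558 = 0.15521198.
Var(ȳ) = (1 − 0.15521198)·292/2570 = 0.84478802·0.11361868 = 0.095983697.

0.09598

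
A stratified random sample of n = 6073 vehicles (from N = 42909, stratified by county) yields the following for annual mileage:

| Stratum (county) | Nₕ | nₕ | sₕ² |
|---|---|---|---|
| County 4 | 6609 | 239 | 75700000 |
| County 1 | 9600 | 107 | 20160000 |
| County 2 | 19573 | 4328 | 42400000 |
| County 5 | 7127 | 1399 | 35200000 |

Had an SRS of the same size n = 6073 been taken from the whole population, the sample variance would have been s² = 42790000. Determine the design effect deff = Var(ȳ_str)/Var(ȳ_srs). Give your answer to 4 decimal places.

Var(ȳ_str) = Σ Wₕ²(1−fₕ)sₕ²/nₕ with Wₕ = Nₕ/42909:
  County 4: (6609/42909)²·(1−239/6609)·75700000/239 = 7242.2978
  County 1: (9600/42909)²·(1−107/9600)·20160000/107 = 9325.7695
  County 2: (19573/42909)²·(1−4328/19573)·42400000/4328 = 1587.6934
  County 5: (7127/42909)²·(1−1399/7127)·35200000/1399 = 557.87632
  → Var(ȳ_str) = 18713.637.
Var(ȳ_srs) = (1 − 6073/42909)·42790000/6073 = 6048.7144.
deff = 18713.637 / 6048.7144 = 3.0938.

3.0938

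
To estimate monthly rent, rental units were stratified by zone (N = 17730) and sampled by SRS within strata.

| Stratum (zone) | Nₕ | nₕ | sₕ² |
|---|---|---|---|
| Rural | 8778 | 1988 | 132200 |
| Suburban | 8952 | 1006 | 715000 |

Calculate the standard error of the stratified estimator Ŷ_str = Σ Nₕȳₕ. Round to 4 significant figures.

Var(Ŷ_str) = Σₕ Nₕ²(1 − fₕ)sₕ²/nₕ.
Rural: 8778²·(1 − 1988/8778)·132200/1988 = 3.9635143 × 10^9.
Suburban: 8952²·(1 − 1006/8952)·715000/1006 = 5.0556464 × 10^10.
Sum = 5.4519978 × 10^10.
SE = √(5.4519978 × 10^10) = 233500.

233500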